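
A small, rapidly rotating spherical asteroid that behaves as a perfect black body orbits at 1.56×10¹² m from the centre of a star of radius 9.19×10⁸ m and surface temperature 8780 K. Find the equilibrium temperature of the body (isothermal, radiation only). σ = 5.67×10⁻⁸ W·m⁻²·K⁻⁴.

The star's surface emits σT_*⁴; at distance d the flux is S = σT_*⁴(R_*/d)².
S = 5.67×10⁻⁸·(8780)⁴·(9.19×10⁸/1.56×10¹²)² = 116.9 W/m².
For an isothermal sphere T⁴ = (1−a)S/(4σ) = 5.156×10⁸ K⁴.

T ≈ 151 K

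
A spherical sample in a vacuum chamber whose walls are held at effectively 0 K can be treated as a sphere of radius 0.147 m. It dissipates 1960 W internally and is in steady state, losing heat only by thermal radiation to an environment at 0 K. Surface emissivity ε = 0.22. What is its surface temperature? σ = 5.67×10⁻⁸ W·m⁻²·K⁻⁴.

Steady state: internal power = radiated power, P = εσA T⁴.
Radiating area A = 4πr² = 0.2715 m².
T⁴ = P/(εσA) = 1960/(0.22·5.67×10⁻⁸·0.2715) = 5.786×10¹¹ K⁴.
T = (5.786×10¹¹)^(1/4).

T ≈ 872 K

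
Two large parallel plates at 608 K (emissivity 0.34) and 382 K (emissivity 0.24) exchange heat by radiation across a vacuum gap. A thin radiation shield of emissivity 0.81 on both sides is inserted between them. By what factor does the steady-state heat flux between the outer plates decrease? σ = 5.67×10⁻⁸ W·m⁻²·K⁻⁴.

Without shield: q₀ = σΔ(T⁴)/(1/ε₁+1/ε₂−1) with denominator 6.108.
With shield the two gaps are in series; the resistances add: (1/ε₁+1/ε_s−1)+(1/ε_s+1/ε₂−1) = 3.176+4.401 = 7.577.
Heat-flux ratio q₀/q = 7.577/6.108.

factor ≈ 1.24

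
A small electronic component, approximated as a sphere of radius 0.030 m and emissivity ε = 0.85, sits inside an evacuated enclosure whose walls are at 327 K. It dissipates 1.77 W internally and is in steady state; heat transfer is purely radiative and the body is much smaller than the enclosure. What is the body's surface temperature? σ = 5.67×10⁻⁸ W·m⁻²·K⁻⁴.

For a small grey body in a large enclosure, net radiated power = εσA(T⁴ − T_w⁴).
Steady state: P = εσA(T⁴ − T_w⁴) with A = 4πr² = 0.01131 m².
T⁴ = P/(εσA) + T_w⁴ = 1.77/(0.85·5.67×10⁻⁸·0.01131) + (327)⁴
    = 3.247×10⁹ + 1.143×10¹⁰ = 1.468×10¹⁰ K⁴.

T ≈ 348 K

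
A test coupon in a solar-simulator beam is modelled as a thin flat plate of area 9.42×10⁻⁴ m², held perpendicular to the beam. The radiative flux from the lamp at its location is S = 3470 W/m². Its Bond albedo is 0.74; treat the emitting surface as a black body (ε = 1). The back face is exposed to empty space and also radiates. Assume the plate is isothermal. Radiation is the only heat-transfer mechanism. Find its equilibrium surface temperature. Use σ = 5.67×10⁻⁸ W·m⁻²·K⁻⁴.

At equilibrium, absorbed power = emitted power.
Absorbing cross-section = A = 9.420×10⁻⁴ m²; emitting surface = 2A = 0.001884 m² (ratio 2).
(1−a)S·A_cross = εσ·A_surf·T⁴  ⇒  T⁴ = (1−a)S/(2σ).
T⁴ = 0.260·3470/(2·5.67×10⁻⁸) = 7.956×10⁹ K⁴.
T = (7.956×10⁹)^(1/4).

T ≈ 299 K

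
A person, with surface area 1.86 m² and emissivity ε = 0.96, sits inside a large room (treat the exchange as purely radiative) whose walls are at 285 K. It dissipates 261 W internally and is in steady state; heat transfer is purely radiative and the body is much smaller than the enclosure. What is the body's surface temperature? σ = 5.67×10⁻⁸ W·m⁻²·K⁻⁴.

For a small grey body in a large enclosure, net radiated power = εσA(T⁴ − T_w⁴).
Steady state: P = εσA(T⁴ − T_w⁴) with A = 1.86 m².
T⁴ = P/(εσA) + T_w⁴ = 261/(0.96·5.67×10⁻⁸·1.860) + (285)⁴
    = 2.578×10⁹ + 6.598×10⁹ = 9.175×10⁹ K⁴.

T ≈ 309 K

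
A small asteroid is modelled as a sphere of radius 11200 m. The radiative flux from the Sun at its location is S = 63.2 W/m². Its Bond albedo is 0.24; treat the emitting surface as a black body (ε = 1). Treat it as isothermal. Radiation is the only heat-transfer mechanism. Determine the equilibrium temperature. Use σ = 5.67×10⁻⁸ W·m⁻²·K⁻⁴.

T ≈ 121 K

At equilibrium, absorbed power = emitted power.
Absorbing cross-section = πr² = 3.941×10⁸ m²; emitting surface = 4πr² = 1.576×10⁹ m² (ratio 4).
(1−a)S·A_cross = εσ·A_surf·T⁴  ⇒  T⁴ = (1−a)S/(4σ).
T⁴ = 0.760·63.2/(4·5.67×10⁻⁸) = 2.118×10⁸ K⁴.
T = (2.118×10⁸)^(1/4).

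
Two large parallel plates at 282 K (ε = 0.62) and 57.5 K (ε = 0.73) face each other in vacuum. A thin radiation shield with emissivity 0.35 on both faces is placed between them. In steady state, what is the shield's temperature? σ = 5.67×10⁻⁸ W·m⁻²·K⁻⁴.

T_s ≈ 235 K

In steady state the net flux on the hot side equals that on the cold side.
σ(T₁⁴−T_s⁴)/D₁ = σ(T_s⁴−T₂⁴)/D₂, with D₁ = 1/ε₁+1/ε_s−1 = 3.470, D₂ = 1/ε_s+1/ε₂−1 = 3.227.
Solve for T_s⁴: T_s⁴ = (D₂·T₁⁴ + D₁·T₂⁴)/(D₁+D₂) = 3.053×10⁹ K⁴.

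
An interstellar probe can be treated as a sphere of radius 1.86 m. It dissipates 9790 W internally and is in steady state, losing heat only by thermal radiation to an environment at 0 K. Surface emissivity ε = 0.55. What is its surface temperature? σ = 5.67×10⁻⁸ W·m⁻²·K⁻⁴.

Steady state: internal power = radiated power, P = εσA T⁴.
Radiating area A = 4πr² = 43.47 m².
T⁴ = P/(εσA) = 9790/(0.55·5.67×10⁻⁸·43.47) = 7.221×10⁹ K⁴.
T = (7.221×10⁹)^(1/4).

T ≈ 292 K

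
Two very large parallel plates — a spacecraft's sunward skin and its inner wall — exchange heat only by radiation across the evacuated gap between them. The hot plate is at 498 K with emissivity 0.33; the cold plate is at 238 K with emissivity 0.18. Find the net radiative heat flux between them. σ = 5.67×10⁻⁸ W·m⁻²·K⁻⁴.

q ≈ 436 W/m²

For two infinite grey parallel plates, q = σ(T₁⁴ − T₂⁴)/(1/ε₁ + 1/ε₂ − 1).
T₁⁴ − T₂⁴ = 6.151×10¹⁰ − 3.209×10⁹ = 5.830×10¹⁰ K⁴.
1/ε₁ + 1/ε₂ − 1 = 3.030 + 5.556 − 1 = 7.586.
q = 5.67×10⁻⁸ × 5.830×10¹⁰ / 7.586.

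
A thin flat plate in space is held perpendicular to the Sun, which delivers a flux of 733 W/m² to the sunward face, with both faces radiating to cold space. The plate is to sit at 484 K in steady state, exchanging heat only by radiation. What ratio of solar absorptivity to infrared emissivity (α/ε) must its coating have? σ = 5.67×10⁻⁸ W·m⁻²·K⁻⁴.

α/ε ≈ 8.49

Balance: αS·A = εσ·2A·T⁴ ⇒ α/ε = 2σT⁴/S.
α/ε = 2·5.67×10⁻⁸·(484)⁴/733 = 2·5.67×10⁻⁸·5.488×10¹⁰/733.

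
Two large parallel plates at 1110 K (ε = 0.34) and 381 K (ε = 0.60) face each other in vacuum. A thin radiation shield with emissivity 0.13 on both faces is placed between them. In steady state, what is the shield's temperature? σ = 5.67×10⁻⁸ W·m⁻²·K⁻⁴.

In steady state the net flux on the hot side equals that on the cold side.
σ(T₁⁴−T_s⁴)/D₁ = σ(T_s⁴−T₂⁴)/D₂, with D₁ = 1/ε₁+1/ε_s−1 = 9.633, D₂ = 1/ε_s+1/ε₂−1 = 8.359.
Solve for T_s⁴: T_s⁴ = (D₂·T₁⁴ + D₁·T₂⁴)/(D₁+D₂) = 7.166×10¹¹ K⁴.

T_s ≈ 920 K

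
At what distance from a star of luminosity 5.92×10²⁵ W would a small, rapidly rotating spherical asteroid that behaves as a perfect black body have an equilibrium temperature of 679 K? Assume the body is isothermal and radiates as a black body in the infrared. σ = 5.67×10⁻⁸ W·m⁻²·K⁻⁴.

d ≈ 9.89×10⁹ m

For an isothermal black-emitting sphere, (1−a)S·πr² = σ·4πr²·T⁴ ⇒ S = 4σT⁴/(1−a).
S = 4·5.67×10⁻⁸·(679)⁴/1.00 = 48210 W/m².
Flux falls as S = L/(4πd²), so d = √(L/(4πS)) = √(5.92×10²⁵/(4π·48210)).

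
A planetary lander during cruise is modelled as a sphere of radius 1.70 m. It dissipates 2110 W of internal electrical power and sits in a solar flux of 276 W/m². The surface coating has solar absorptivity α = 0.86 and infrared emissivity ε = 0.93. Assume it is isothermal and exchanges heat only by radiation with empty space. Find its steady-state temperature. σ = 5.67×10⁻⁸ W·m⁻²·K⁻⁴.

At steady state, absorbed solar power + internal power = radiated power.
Absorbed: α·S·A_cross = 0.86·276·9.079 = 2155 W (cross-section πr²).
Total input = 2155 + 2110 = 4265 W.
Radiated: εσ·A_surf·T⁴ with A_surf = 4πr² = 36.32 m².
T⁴ = 4265/(0.93·5.67×10⁻⁸·36.32) = 2.227×10⁹ K⁴.

T ≈ 217 K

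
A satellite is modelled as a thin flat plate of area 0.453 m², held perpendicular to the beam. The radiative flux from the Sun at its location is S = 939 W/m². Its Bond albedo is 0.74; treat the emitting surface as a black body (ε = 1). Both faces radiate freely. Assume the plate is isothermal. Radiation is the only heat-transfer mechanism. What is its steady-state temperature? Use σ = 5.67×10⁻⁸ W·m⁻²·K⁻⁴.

T ≈ 215 K

At equilibrium, absorbed power = emitted power.
Absorbing cross-section = A = 0.4530 m²; emitting surface = 2A = 0.9060 m² (ratio 2).
(1−a)S·A_cross = εσ·A_surf·T⁴  ⇒  T⁴ = (1−a)S/(2σ).
T⁴ = 0.260·939/(2·5.67×10⁻⁸) = 2.153×10⁹ K⁴.
T = (2.153×10⁹)^(1/4).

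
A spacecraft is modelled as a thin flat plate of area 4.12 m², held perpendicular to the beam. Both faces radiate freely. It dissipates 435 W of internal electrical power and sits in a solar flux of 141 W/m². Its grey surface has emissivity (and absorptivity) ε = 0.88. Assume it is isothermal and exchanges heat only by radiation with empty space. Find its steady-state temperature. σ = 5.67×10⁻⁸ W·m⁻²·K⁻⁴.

T ≈ 219 K

At steady state, absorbed solar power + internal power = radiated power.
Absorbed: α·S·A_cross = 0.88·141·4.120 = 511.2 W (cross-section A).
Total input = 511.2 + 435 = 946.2 W.
Radiated: εσ·A_surf·T⁴ with A_surf = 2A = 8.240 m².
T⁴ = 946.2/(0.88·5.67×10⁻⁸·8.240) = 2.301×10⁹ K⁴.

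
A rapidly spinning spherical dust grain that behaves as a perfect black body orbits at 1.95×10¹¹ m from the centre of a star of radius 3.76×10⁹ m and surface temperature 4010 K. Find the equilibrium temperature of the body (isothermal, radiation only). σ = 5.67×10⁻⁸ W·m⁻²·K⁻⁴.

The star's surface emits σT_*⁴; at distance d the flux is S = σT_*⁴(R_*/d)².
S = 5.67×10⁻⁸·(4010)⁴·(3.76×10⁹/1.95×10¹¹)² = 5451 W/m².
For an isothermal sphere T⁴ = (1−a)S/(4σ) = 2.403×10¹⁰ K⁴.

T ≈ 394 K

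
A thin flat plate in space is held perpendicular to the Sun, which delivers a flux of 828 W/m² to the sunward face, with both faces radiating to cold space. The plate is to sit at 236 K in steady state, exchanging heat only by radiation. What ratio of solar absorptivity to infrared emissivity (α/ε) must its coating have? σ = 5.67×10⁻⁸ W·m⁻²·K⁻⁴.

α/ε ≈ 0.425

Balance: αS·A = εσ·2A·T⁴ ⇒ α/ε = 2σT⁴/S.
α/ε = 2·5.67×10⁻⁸·(236)⁴/828 = 2·5.67×10⁻⁸·3.102×10⁹/828.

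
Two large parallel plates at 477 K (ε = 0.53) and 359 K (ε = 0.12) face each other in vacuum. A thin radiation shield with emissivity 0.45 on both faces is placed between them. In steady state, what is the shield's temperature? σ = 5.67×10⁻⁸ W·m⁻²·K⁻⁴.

In steady state the net flux on the hot side equals that on the cold side.
σ(T₁⁴−T_s⁴)/D₁ = σ(T_s⁴−T₂⁴)/D₂, with D₁ = 1/ε₁+1/ε_s−1 = 3.109, D₂ = 1/ε_s+1/ε₂−1 = 9.556.
Solve for T_s⁴: T_s⁴ = (D₂·T₁⁴ + D₁·T₂⁴)/(D₁+D₂) = 4.314×10¹⁰ K⁴.

T_s ≈ 456 K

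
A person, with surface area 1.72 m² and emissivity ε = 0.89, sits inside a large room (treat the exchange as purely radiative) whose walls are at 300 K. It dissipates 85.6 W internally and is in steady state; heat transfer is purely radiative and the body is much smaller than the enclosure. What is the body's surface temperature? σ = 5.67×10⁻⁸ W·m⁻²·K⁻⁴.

For a small grey body in a large enclosure, net radiated power = εσA(T⁴ − T_w⁴).
Steady state: P = εσA(T⁴ − T_w⁴) with A = 1.72 m².
T⁴ = P/(εσA) + T_w⁴ = 85.6/(0.89·5.67×10⁻⁸·1.720) + (300)⁴
    = 9.862×10⁸ + 8.100×10⁹ = 9.086×10⁹ K⁴.

T ≈ 309 K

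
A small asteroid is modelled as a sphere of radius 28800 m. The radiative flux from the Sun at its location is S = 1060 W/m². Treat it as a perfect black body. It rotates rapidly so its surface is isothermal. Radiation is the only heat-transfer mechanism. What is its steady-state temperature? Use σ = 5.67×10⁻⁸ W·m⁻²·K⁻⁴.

T ≈ 261 K

At equilibrium, absorbed power = emitted power.
Absorbing cross-section = πr² = 2.606×10⁹ m²; emitting surface = 4πr² = 1.042×10¹⁰ m² (ratio 4).
S·A_cross = εσ·A_surf·T⁴  ⇒  T⁴ = S/(4σ).
T⁴ = 1.00·1060/(4·5.67×10⁻⁸) = 4.674×10⁹ K⁴.
T = (4.674×10⁹)^(1/4).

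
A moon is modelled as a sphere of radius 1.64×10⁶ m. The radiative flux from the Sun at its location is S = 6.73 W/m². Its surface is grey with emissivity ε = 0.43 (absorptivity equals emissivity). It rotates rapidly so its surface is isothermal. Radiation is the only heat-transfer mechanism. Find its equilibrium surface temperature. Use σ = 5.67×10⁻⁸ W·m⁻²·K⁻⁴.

At equilibrium, absorbed power = emitted power.
Absorbing cross-section = πr² = 8.450×10¹² m²; emitting surface = 4πr² = 3.380×10¹³ m² (ratio 4).
εS·A_cross = εσ·A_surf·T⁴  ⇒  T⁴ = S/(4σ)   (ε cancels).
T⁴ = 6.73/(4·5.67×10⁻⁸) = 2.967×10⁷ K⁴.
T = (2.967×10⁷)^(1/4).

T ≈ 73.8 K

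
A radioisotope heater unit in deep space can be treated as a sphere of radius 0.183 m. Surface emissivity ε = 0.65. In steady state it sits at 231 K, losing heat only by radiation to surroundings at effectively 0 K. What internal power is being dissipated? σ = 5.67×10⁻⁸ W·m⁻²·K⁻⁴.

Steady state: P = εσA T⁴.
A = 4πr² = 0.4208 m²; T⁴ = (231)⁴ = 2.847×10⁹ K⁴.
P = 0.65 × 5.67×10⁻⁸ × 0.4208 × 2.847×10⁹.

P ≈ 44.2 W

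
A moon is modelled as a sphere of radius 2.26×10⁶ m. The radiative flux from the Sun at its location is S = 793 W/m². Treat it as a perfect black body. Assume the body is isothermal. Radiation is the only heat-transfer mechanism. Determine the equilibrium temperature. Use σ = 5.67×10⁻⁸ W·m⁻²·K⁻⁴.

At equilibrium, absorbed power = emitted power.
Absorbing cross-section = πr² = 1.605×10¹³ m²; emitting surface = 4πr² = 6.418×10¹³ m² (ratio 4).
S·A_cross = εσ·A_surf·T⁴  ⇒  T⁴ = S/(4σ).
T⁴ = 1.00·793/(4·5.67×10⁻⁸) = 3.496×10⁹ K⁴.
T = (3.496×10⁹)^(1/4).

T ≈ 243 K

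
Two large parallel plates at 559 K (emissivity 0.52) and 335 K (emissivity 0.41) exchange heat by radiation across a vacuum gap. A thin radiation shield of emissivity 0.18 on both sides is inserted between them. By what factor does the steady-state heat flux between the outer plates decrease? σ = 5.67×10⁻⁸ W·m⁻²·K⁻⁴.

factor ≈ 4.01

Without shield: q₀ = σΔ(T⁴)/(1/ε₁+1/ε₂−1) with denominator 3.362.
With shield the two gaps are in series; the resistances add: (1/ε₁+1/ε_s−1)+(1/ε_s+1/ε₂−1) = 6.479+6.995 = 13.47.
Heat-flux ratio q₀/q = 13.47/3.362.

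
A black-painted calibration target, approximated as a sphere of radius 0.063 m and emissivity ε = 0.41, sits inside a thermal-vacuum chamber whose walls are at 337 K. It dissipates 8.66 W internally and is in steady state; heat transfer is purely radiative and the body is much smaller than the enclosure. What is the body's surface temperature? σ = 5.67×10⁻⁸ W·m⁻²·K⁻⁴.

For a small grey body in a large enclosure, net radiated power = εσA(T⁴ − T_w⁴).
Steady state: P = εσA(T⁴ − T_w⁴) with A = 4πr² = 0.04988 m².
T⁴ = P/(εσA) + T_w⁴ = 8.66/(0.41·5.67×10⁻⁸·0.04988) + (337)⁴
    = 7.469×10⁹ + 1.290×10¹⁰ = 2.037×10¹⁰ K⁴.

T ≈ 378 K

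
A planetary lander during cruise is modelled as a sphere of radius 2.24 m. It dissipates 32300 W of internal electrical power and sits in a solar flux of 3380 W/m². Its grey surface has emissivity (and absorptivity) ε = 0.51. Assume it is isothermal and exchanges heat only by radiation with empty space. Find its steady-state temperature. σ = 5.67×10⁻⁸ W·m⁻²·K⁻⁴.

At steady state, absorbed solar power + internal power = radiated power.
Absorbed: α·S·A_cross = 0.51·3380·15.76 = 27170 W (cross-section πr²).
Total input = 27170 + 32300 = 59470 W.
Radiated: εσ·A_surf·T⁴ with A_surf = 4πr² = 63.05 m².
T⁴ = 59470/(0.51·5.67×10⁻⁸·63.05) = 3.262×10¹⁰ K⁴.

T ≈ 425 K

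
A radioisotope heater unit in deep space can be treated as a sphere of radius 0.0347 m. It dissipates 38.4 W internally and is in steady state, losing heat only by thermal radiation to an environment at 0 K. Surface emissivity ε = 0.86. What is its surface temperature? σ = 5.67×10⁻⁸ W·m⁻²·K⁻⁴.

T ≈ 478 K

Steady state: internal power = radiated power, P = εσA T⁴.
Radiating area A = 4πr² = 0.01513 m².
T⁴ = P/(εσA) = 38.4/(0.86·5.67×10⁻⁸·0.01513) = 5.205×10¹⁰ K⁴.
T = (5.205×10¹⁰)^(1/4).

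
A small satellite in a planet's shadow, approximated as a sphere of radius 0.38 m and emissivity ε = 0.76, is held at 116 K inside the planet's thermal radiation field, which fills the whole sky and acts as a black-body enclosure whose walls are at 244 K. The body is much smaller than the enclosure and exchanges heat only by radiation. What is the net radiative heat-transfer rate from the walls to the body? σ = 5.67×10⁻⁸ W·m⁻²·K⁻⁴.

For a small grey body in a large enclosure: P_net = εσA(T_body⁴ − T_wall⁴).
A = 4πr² = 1.815 m²; T_body⁴ − T_wall⁴ = 1.811×10⁸ − 3.545×10⁹ = -3.363×10⁹ K⁴.
|P_net| = 0.76·5.67×10⁻⁸·1.815·3.363×10⁹.

P_net ≈ 263 W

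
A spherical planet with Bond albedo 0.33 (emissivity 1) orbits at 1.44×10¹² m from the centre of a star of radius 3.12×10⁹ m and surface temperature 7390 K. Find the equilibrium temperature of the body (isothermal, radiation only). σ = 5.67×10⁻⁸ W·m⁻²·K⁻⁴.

The star's surface emits σT_*⁴; at distance d the flux is S = σT_*⁴(R_*/d)².
S = 5.67×10⁻⁸·(7390)⁴·(3.12×10⁹/1.44×10¹²)² = 793.9 W/m².
For an isothermal sphere T⁴ = (1−a)S/(4σ) = 2.345×10⁹ K⁴.

T ≈ 220 K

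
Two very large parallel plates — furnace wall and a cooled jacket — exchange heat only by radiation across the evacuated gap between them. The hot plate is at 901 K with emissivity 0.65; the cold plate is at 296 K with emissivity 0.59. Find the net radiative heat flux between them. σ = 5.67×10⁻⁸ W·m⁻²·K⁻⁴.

For two infinite grey parallel plates, q = σ(T₁⁴ − T₂⁴)/(1/ε₁ + 1/ε₂ − 1).
T₁⁴ − T₂⁴ = 6.590×10¹¹ − 7.677×10⁹ = 6.513×10¹¹ K⁴.
1/ε₁ + 1/ε₂ − 1 = 1.538 + 1.695 − 1 = 2.233.
q = 5.67×10⁻⁸ × 6.513×10¹¹ / 2.233.

q ≈ 16500 W/m²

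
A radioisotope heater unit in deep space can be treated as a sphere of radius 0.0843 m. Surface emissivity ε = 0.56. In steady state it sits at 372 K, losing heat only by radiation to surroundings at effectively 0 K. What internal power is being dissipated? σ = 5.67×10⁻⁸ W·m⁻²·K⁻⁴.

Steady state: P = εσA T⁴.
A = 4πr² = 0.08930 m²; T⁴ = (372)⁴ = 1.915×10¹⁰ K⁴.
P = 0.56 × 5.67×10⁻⁸ × 0.08930 × 1.915×10¹⁰.

P ≈ 54.3 W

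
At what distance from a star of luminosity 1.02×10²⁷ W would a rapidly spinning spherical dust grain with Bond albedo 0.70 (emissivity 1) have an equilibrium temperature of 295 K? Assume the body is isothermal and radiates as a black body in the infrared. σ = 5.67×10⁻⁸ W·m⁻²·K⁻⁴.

d ≈ 1.19×10¹¹ m

For an isothermal black-emitting sphere, (1−a)S·πr² = σ·4πr²·T⁴ ⇒ S = 4σT⁴/(1−a).
S = 4·5.67×10⁻⁸·(295)⁴/0.300 = 5725 W/m².
Flux falls as S = L/(4πd²), so d = √(L/(4πS)) = √(1.02×10²⁷/(4π·5725)).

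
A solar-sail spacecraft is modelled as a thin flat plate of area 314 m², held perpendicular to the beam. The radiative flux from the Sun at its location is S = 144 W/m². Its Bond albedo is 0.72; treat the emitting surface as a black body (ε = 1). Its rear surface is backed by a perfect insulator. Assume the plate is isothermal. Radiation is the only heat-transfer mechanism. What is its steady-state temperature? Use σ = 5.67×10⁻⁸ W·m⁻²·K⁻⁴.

T ≈ 163 K

At equilibrium, absorbed power = emitted power.
Absorbing cross-section = A = 314.0 m²; emitting surface = A = 314.0 m² (ratio 1).
(1−a)S·A_cross = εσ·A_surf·T⁴  ⇒  T⁴ = (1−a)S/(1σ).
T⁴ = 0.280·144/(1·5.67×10⁻⁸) = 7.111×10⁸ K⁴.
T = (7.111×10⁸)^(1/4).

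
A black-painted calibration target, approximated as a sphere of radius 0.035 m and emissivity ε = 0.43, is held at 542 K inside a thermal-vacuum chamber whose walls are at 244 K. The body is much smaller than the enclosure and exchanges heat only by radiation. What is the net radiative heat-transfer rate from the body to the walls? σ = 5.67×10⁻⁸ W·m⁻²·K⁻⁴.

For a small grey body in a large enclosure: P_net = εσA(T_body⁴ − T_wall⁴).
A = 4πr² = 0.01539 m²; T_body⁴ − T_wall⁴ = 8.630×10¹⁰ − 3.545×10⁹ = 8.275×10¹⁰ K⁴.
|P_net| = 0.43·5.67×10⁻⁸·0.01539·8.275×10¹⁰.

P_net ≈ 31.1 W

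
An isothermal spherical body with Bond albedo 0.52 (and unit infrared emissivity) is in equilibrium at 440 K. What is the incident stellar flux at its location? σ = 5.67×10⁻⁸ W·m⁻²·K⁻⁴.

S ≈ 17700 W/m²

(1−a)S·πr² = σ·4πr²·T⁴ ⇒ S = 4σT⁴/(1−a).
S = 4·5.67×10⁻⁸·3.748×10¹⁰/0.480.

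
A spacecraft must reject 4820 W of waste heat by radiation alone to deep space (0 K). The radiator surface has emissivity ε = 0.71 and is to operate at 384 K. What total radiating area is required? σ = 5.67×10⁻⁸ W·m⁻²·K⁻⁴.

P = εσA T⁴ ⇒ A = P/(εσT⁴).
T⁴ = 2.174×10¹⁰ K⁴.
A = 4820/(0.71 × 5.67×10⁻⁸ × 2.174×10¹⁰).

A ≈ 5.51 m²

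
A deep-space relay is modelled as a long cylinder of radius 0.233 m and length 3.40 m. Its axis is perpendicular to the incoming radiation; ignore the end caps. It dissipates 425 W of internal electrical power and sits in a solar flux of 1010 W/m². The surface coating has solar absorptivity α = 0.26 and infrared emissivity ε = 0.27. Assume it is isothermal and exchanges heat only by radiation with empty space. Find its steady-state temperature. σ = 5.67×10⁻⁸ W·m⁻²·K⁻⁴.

At steady state, absorbed solar power + internal power = radiated power.
Absorbed: α·S·A_cross = 0.26·1010·1.584 = 416.1 W (cross-section 2rL).
Total input = 416.1 + 425 = 841.1 W.
Radiated: εσ·A_surf·T⁴ with A_surf = 2πrL = 4.978 m².
T⁴ = 841.1/(0.27·5.67×10⁻⁸·4.978) = 1.104×10¹⁰ K⁴.

T ≈ 324 K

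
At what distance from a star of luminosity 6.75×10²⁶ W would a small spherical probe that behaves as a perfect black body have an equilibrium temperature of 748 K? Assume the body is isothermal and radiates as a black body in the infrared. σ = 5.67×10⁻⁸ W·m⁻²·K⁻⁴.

For an isothermal black-emitting sphere, (1−a)S·πr² = σ·4πr²·T⁴ ⇒ S = 4σT⁴/(1−a).
S = 4·5.67×10⁻⁸·(748)⁴/1.00 = 71000 W/m².
Flux falls as S = L/(4πd²), so d = √(L/(4πS)) = √(6.75×10²⁶/(4π·71000)).

d ≈ 2.75×10¹⁰ m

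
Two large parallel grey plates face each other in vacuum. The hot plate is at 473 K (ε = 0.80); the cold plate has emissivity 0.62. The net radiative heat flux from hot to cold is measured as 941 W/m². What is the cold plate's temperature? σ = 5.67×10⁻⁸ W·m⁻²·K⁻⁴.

T₂ ≈ 372 K

q = σ(T₁⁴ − T₂⁴)/(1/ε₁ + 1/ε₂ − 1); denominator = 1.863.
T₂⁴ = T₁⁴ − q·(1/ε₁+1/ε₂−1)/σ = 5.005×10¹⁰ − 941·1.863/5.67×10⁻⁸
    = 1.914×10¹⁰ K⁴.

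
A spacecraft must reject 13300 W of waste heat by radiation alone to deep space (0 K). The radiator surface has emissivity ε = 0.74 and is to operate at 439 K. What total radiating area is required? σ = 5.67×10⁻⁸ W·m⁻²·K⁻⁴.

A ≈ 8.53 m²

P = εσA T⁴ ⇒ A = P/(εσT⁴).
T⁴ = 3.714×10¹⁰ K⁴.
A = 13300/(0.74 × 5.67×10⁻⁸ × 3.714×10¹⁰).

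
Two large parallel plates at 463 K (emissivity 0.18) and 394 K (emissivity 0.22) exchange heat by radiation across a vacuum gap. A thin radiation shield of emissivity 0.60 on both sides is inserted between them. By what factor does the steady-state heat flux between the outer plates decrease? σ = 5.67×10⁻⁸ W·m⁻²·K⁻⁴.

factor ≈ 1.26

Without shield: q₀ = σΔ(T⁴)/(1/ε₁+1/ε₂−1) with denominator 9.101.
With shield the two gaps are in series; the resistances add: (1/ε₁+1/ε_s−1)+(1/ε_s+1/ε₂−1) = 6.222+5.212 = 11.43.
Heat-flux ratio q₀/q = 11.43/9.101.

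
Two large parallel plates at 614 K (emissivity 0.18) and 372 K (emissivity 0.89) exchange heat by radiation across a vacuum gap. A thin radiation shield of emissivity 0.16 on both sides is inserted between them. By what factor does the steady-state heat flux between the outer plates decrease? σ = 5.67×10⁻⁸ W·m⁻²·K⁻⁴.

Without shield: q₀ = σΔ(T⁴)/(1/ε₁+1/ε₂−1) with denominator 5.679.
With shield the two gaps are in series; the resistances add: (1/ε₁+1/ε_s−1)+(1/ε_s+1/ε₂−1) = 10.81+6.374 = 17.18.
Heat-flux ratio q₀/q = 17.18/5.679.

factor ≈ 3.02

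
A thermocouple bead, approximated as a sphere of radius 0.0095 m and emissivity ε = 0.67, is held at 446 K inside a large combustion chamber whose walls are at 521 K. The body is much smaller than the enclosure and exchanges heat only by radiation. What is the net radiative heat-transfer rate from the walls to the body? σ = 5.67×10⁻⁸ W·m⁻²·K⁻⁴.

P_net ≈ 1.47 W

For a small grey body in a large enclosure: P_net = εσA(T_body⁴ − T_wall⁴).
A = 4πr² = 0.001134 m²; T_body⁴ − T_wall⁴ = 3.957×10¹⁰ − 7.368×10¹⁰ = -3.411×10¹⁰ K⁴.
|P_net| = 0.67·5.67×10⁻⁸·0.001134·3.411×10¹⁰.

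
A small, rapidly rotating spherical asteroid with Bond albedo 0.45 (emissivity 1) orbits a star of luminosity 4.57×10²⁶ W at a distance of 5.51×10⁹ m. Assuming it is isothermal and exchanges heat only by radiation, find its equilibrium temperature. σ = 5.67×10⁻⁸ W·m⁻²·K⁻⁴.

First find the stellar flux at distance d: S = L/(4πd²) = 4.57×10²⁶/(4π·(5.51×10⁹)²) = 1.198×10⁶ W/m².
For an isothermal sphere, absorbed (1−a)S·πr² = emitted σ·4πr²·T⁴, so T⁴ = (1−a)S/(4σ).
T⁴ = 0.550·1.198×10⁶/(4·5.67×10⁻⁸) = 2.905×10¹² K⁴.

T ≈ 1310 K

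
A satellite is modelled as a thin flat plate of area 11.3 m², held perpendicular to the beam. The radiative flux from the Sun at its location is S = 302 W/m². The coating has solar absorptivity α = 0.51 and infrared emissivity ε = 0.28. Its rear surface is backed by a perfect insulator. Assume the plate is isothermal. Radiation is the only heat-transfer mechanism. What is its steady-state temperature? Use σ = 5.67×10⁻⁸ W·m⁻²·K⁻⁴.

At equilibrium, absorbed power = emitted power.
Absorbing cross-section = A = 11.30 m²; emitting surface = A = 11.30 m² (ratio 1).
αS·A_cross = εσ·A_surf·T⁴  ⇒  T⁴ = αS/(ε·1σ).
T⁴ = 0.510·302/(0.28·1·5.67×10⁻⁸) = 9.701×10⁹ K⁴.
T = (9.701×10⁹)^(1/4).

T ≈ 314 K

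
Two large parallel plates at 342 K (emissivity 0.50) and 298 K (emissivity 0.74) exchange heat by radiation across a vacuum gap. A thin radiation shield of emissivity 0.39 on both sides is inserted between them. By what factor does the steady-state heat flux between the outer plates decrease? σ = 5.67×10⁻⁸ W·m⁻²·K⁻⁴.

Without shield: q₀ = σΔ(T⁴)/(1/ε₁+1/ε₂−1) with denominator 2.351.
With shield the two gaps are in series; the resistances add: (1/ε₁+1/ε_s−1)+(1/ε_s+1/ε₂−1) = 3.564+2.915 = 6.480.
Heat-flux ratio q₀/q = 6.480/2.351.

factor ≈ 2.76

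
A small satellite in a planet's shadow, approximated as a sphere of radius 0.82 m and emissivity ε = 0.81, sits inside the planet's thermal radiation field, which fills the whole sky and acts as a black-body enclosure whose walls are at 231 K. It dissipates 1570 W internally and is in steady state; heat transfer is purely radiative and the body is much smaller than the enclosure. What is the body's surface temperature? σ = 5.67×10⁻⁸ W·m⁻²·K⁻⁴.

T ≈ 288 K

For a small grey body in a large enclosure, net radiated power = εσA(T⁴ − T_w⁴).
Steady state: P = εσA(T⁴ − T_w⁴) with A = 4πr² = 8.450 m².
T⁴ = P/(εσA) + T_w⁴ = 1570/(0.81·5.67×10⁻⁸·8.450) + (231)⁴
    = 4.046×10⁹ + 2.847×10⁹ = 6.893×10⁹ K⁴.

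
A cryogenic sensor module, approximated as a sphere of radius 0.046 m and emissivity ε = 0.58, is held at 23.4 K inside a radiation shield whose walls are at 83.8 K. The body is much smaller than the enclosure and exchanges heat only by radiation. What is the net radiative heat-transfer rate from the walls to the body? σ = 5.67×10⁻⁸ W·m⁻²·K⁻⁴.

P_net ≈ 0.0429 W

For a small grey body in a large enclosure: P_net = εσA(T_body⁴ − T_wall⁴).
A = 4πr² = 0.02659 m²; T_body⁴ − T_wall⁴ = 2.998×10⁵ − 4.931×10⁷ = -4.901×10⁷ K⁴.
|P_net| = 0.58·5.67×10⁻⁸·0.02659·4.901×10⁷.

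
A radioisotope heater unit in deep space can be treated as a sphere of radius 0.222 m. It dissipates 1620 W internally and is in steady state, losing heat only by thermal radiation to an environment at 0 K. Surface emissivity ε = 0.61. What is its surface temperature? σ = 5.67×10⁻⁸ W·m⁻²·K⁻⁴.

T ≈ 524 K

Steady state: internal power = radiated power, P = εσA T⁴.
Radiating area A = 4πr² = 0.6193 m².
T⁴ = P/(εσA) = 1620/(0.61·5.67×10⁻⁸·0.6193) = 7.563×10¹⁰ K⁴.
T = (7.563×10¹⁰)^(1/4).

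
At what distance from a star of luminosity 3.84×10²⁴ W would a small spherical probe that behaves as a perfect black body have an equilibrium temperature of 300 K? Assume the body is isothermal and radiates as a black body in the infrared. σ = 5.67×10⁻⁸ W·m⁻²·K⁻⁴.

For an isothermal black-emitting sphere, (1−a)S·πr² = σ·4πr²·T⁴ ⇒ S = 4σT⁴/(1−a).
S = 4·5.67×10⁻⁸·(300)⁴/1.00 = 1837 W/m².
Flux falls as S = L/(4πd²), so d = √(L/(4πS)) = √(3.84×10²⁴/(4π·1837)).

d ≈ 1.29×10¹⁰ m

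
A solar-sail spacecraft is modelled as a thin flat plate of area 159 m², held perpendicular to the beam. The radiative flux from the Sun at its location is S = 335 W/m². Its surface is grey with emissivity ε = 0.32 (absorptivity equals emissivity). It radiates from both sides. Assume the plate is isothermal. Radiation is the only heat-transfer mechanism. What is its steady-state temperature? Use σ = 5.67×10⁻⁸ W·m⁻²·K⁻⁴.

At equilibrium, absorbed power = emitted power.
Absorbing cross-section = A = 159.0 m²; emitting surface = 2A = 318.0 m² (ratio 2).
εS·A_cross = εσ·A_surf·T⁴  ⇒  T⁴ = S/(2σ)   (ε cancels).
T⁴ = 335/(2·5.67×10⁻⁸) = 2.954×10⁹ K⁴.
T = (2.954×10⁹)^(1/4).

T ≈ 233 K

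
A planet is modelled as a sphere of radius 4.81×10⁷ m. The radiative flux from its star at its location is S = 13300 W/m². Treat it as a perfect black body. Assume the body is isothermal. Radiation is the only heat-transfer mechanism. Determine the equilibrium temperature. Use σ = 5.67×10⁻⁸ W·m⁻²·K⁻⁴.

T ≈ 492 K

At equilibrium, absorbed power = emitted power.
Absorbing cross-section = πr² = 7.268×10¹⁵ m²; emitting surface = 4πr² = 2.907×10¹⁶ m² (ratio 4).
S·A_cross = εσ·A_surf·T⁴  ⇒  T⁴ = S/(4σ).
T⁴ = 1.00·13300/(4·5.67×10⁻⁸) = 5.864×10¹⁰ K⁴.
T = (5.864×10¹⁰)^(1/4).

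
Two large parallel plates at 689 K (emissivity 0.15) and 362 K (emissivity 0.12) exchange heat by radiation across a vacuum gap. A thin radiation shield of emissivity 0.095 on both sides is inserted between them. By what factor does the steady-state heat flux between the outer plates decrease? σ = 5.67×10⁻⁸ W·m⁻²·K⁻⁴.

Without shield: q₀ = σΔ(T⁴)/(1/ε₁+1/ε₂−1) with denominator 14.00.
With shield the two gaps are in series; the resistances add: (1/ε₁+1/ε_s−1)+(1/ε_s+1/ε₂−1) = 16.19+17.86 = 34.05.
Heat-flux ratio q₀/q = 34.05/14.00.

factor ≈ 2.43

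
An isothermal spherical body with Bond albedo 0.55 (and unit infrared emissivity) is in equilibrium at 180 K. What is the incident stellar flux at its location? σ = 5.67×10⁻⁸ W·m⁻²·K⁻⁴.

S ≈ 529 W/m²

(1−a)S·πr² = σ·4πr²·T⁴ ⇒ S = 4σT⁴/(1−a).
S = 4·5.67×10⁻⁸·1.050×10⁹/0.450.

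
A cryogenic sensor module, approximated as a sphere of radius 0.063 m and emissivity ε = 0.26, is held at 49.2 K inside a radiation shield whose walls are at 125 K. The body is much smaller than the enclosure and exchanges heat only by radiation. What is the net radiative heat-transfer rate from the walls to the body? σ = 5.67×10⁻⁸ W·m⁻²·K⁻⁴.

For a small grey body in a large enclosure: P_net = εσA(T_body⁴ − T_wall⁴).
A = 4πr² = 0.04988 m²; T_body⁴ − T_wall⁴ = 5.859×10⁶ − 2.441×10⁸ = -2.383×10⁸ K⁴.
|P_net| = 0.26·5.67×10⁻⁸·0.04988·2.383×10⁸.

P_net ≈ 0.175 W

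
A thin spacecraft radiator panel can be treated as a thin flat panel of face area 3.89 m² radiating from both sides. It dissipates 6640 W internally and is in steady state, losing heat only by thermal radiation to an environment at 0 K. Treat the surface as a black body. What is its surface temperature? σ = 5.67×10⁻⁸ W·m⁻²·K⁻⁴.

T ≈ 350 K

Steady state: internal power = radiated power, P = εσA T⁴.
Radiating area A = 2·3.89 = 7.780 m².
T⁴ = P/(εσA) = 6640/(1.0·5.67×10⁻⁸·7.780) = 1.505×10¹⁰ K⁴.
T = (1.505×10¹⁰)^(1/4).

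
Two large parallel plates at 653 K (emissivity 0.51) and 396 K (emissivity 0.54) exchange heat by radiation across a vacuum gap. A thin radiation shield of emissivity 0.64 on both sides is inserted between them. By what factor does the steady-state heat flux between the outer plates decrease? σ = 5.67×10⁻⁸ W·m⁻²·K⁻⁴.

factor ≈ 1.76

Without shield: q₀ = σΔ(T⁴)/(1/ε₁+1/ε₂−1) with denominator 2.813.
With shield the two gaps are in series; the resistances add: (1/ε₁+1/ε_s−1)+(1/ε_s+1/ε₂−1) = 2.523+2.414 = 4.938.
Heat-flux ratio q₀/q = 4.938/2.813.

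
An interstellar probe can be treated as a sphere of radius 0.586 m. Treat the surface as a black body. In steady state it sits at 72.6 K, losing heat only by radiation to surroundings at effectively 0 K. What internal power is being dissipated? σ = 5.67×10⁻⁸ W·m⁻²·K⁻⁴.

P ≈ 6.80 W

Steady state: P = εσA T⁴.
A = 4πr² = 4.315 m²; T⁴ = (72.6)⁴ = 2.778×10⁷ K⁴.
P = 1.0 × 5.67×10⁻⁸ × 4.315 × 2.778×10⁷.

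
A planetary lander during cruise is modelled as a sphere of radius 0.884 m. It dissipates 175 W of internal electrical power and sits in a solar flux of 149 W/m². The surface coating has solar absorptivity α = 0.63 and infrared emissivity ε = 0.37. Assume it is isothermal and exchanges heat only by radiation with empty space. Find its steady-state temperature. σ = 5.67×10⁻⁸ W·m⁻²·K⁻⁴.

At steady state, absorbed solar power + internal power = radiated power.
Absorbed: α·S·A_cross = 0.63·149·2.455 = 230.5 W (cross-section πr²).
Total input = 230.5 + 175 = 405.5 W.
Radiated: εσ·A_surf·T⁴ with A_surf = 4πr² = 9.820 m².
T⁴ = 405.5/(0.37·5.67×10⁻⁸·9.820) = 1.968×10⁹ K⁴.

T ≈ 211 K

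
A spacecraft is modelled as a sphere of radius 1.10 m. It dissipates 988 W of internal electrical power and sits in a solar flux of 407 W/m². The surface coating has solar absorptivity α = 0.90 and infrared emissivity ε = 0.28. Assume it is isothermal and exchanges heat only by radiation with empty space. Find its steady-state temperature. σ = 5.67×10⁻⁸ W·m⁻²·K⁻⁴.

T ≈ 315 K

At steady state, absorbed solar power + internal power = radiated power.
Absorbed: α·S·A_cross = 0.90·407·3.801 = 1392 W (cross-section πr²).
Total input = 1392 + 988 = 2380 W.
Radiated: εσ·A_surf·T⁴ with A_surf = 4πr² = 15.21 m².
T⁴ = 2380/(0.28·5.67×10⁻⁸·15.21) = 9.861×10⁹ K⁴.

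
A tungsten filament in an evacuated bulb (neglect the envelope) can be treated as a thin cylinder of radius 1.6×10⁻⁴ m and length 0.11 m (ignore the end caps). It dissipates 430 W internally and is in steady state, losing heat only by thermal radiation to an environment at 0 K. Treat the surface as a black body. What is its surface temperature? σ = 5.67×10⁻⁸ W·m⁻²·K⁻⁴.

Steady state: internal power = radiated power, P = εσA T⁴.
Radiating area A = 2πrL = 1.106×10⁻⁴ m².
T⁴ = P/(εσA) = 430/(1.0·5.67×10⁻⁸·1.106×10⁻⁴) = 6.858×10¹³ K⁴.
T = (6.858×10¹³)^(1/4).

T ≈ 2880 K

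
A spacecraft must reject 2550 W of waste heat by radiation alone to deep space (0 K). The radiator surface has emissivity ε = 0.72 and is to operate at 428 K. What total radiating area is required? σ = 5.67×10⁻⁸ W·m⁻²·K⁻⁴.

A ≈ 1.86 m²

P = εσA T⁴ ⇒ A = P/(εσT⁴).
T⁴ = 3.356×10¹⁰ K⁴.
A = 2550/(0.72 × 5.67×10⁻⁸ × 3.356×10¹⁰).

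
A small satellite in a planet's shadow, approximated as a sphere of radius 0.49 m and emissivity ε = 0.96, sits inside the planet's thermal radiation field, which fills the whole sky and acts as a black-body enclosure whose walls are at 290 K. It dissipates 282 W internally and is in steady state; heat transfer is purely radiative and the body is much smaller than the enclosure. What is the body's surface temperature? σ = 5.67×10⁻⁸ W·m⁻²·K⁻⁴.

T ≈ 306 K

For a small grey body in a large enclosure, net radiated power = εσA(T⁴ − T_w⁴).
Steady state: P = εσA(T⁴ − T_w⁴) with A = 4πr² = 3.017 m².
T⁴ = P/(εσA) + T_w⁴ = 282/(0.96·5.67×10⁻⁸·3.017) + (290)⁴
    = 1.717×10⁹ + 7.073×10⁹ = 8.790×10⁹ K⁴.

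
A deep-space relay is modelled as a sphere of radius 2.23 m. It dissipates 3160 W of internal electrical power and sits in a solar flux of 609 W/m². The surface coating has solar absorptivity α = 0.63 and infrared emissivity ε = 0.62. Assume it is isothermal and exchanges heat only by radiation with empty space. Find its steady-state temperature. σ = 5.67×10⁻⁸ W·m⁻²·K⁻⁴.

T ≈ 254 K

At steady state, absorbed solar power + internal power = radiated power.
Absorbed: α·S·A_cross = 0.63·609·15.62 = 5994 W (cross-section πr²).
Total input = 5994 + 3160 = 9154 W.
Radiated: εσ·A_surf·T⁴ with A_surf = 4πr² = 62.49 m².
T⁴ = 9154/(0.62·5.67×10⁻⁸·62.49) = 4.167×10⁹ K⁴.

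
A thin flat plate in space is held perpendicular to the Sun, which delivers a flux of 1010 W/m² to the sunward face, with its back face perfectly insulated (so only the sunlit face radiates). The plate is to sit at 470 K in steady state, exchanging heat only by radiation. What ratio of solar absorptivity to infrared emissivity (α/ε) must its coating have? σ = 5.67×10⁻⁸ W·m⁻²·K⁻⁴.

Balance: αS·A = εσ·1A·T⁴ ⇒ α/ε = σT⁴/S.
α/ε = 5.67×10⁻⁸·(470)⁴/1010 = 5.67×10⁻⁸·4.880×10¹⁰/1010.

α/ε ≈ 2.74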